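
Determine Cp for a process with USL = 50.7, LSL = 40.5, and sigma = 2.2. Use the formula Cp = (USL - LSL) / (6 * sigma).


Cp = (50.7 - 40.5) / (6 * 2.2)

0.77


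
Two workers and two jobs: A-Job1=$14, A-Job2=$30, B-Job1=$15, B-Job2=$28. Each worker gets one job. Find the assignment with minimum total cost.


Option 1: A->1 + B->2 = $14 + $28 = $42
Option 2: A->2 + B->1 = $30 + $15 = $45
Min cost = min($42, $45) = $42

$42


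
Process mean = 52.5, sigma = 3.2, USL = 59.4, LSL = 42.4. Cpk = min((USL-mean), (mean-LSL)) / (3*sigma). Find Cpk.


Cpu = (59.4 - 52.5) / (3 * 3.2) = 0.72
Cpl = (52.5 - 42.4) / (3 * 3.2) = 1.05
Cpk = min(0.72, 1.05) = 0.72

0.72


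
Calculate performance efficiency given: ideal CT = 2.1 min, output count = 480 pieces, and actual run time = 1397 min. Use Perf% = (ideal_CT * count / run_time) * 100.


Formula: Performance = (Ideal CT * Total Count) / Run Time * 100
Ideal output time = 2.1 * 480 = 1008.0 min
Performance = 1008.0 / 1397 * 100 = 72.2%

72.2%


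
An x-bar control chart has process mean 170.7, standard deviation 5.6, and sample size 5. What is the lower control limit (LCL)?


LCL = 170.7 - 3 * 5.6 / sqrt(5)

163.19


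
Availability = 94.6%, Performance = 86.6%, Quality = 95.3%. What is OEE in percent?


Formula: OEE = Availability * Performance * Quality / 10000
A * P = 94.6% * 86.6% / 100 = 81.92%
OEE = 81.92% * 95.3% / 100 = 78.1%

78.1%


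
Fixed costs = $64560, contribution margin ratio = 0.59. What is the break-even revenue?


Formula: BER = Fixed Costs / Contribution Margin Ratio
BER = $64560 / 0.59
BER = $109423.73 (to the nearest cent)

$109423.73


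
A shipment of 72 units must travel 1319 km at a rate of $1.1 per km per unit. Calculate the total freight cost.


TC = dist * cost * units = 1319 * 1.1 * 72 = $104464.80

$104464.80


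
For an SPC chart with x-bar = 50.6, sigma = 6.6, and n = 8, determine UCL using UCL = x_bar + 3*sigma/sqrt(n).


UCL = 50.6 + 3 * 6.6 / sqrt(8)

57.6


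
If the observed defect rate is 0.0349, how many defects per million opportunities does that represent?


DPMO = defect_rate * 1000000 = 0.0349 * 1000000

34900


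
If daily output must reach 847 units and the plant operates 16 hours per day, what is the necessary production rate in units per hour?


Formula: Production Rate = Daily Demand / Available Hours
Rate = 847 units/day / 16 hours/day
Rate = 52.9 units/hour

52.9 units/hour


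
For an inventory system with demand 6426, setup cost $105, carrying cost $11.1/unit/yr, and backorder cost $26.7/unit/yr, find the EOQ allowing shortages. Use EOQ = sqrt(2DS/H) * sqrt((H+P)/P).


Formula: EOQ* = sqrt(2DS/H) * sqrt((H+P)/P)
Base EOQ = sqrt(2*6426*105/11.1) = 348.67 units
Correction = sqrt((11.1+26.7)/26.7) = 1.18984
EOQ* = 348.67 * 1.18984 = 414.9 units

414.9 units


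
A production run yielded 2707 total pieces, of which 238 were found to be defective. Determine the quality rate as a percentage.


Formula: Quality Rate = Good Pieces / Total Pieces * 100
Good pieces = 2707 - 238 = 2469
QR = 2469 / 2707 * 100 = 91.2%

91.2%


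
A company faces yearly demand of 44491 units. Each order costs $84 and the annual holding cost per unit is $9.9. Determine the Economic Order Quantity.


Formula: EOQ = sqrt(2 * D * S / H)
Numerator: 2 * 44491 * 84 = 7474488
2DS/H = 7474488 / 9.9 = 754998.8
EOQ = sqrt(754998.8) = 868.9 units

868.9 units


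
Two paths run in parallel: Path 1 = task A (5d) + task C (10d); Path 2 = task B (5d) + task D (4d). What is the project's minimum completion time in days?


Path 1 = 5 + 10 = 15 days
Path 2 = 5 + 4 = 9 days
Duration = max(15, 9) = 15 days

15 days


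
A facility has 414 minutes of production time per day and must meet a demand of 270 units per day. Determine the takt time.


Formula: Takt Time = Available Production Time / Customer Demand
Takt = 414 min/day / 270 units/day
Takt = 1.53 min/unit

1.53 min/unit


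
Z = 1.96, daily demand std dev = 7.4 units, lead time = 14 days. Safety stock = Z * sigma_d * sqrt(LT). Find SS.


Formula: SS = z * sigma_d * sqrt(LT)
sqrt(LT) = sqrt(14) = 3.7417
SS = 1.96 * 7.4 * 3.7417
SS = 54.3 units

54.3 units


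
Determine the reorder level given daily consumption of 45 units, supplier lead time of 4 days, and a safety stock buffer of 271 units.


Formula: ROP = (Daily Demand * Lead Time) + Safety Stock
Demand during lead time = 45 * 4 = 180 units
ROP = 180 + 271 = 451 units

451 units


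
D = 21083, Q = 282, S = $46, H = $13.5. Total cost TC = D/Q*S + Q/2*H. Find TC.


TC = 21083/282 * 46 + 282/2 * 13.5

$5342.57


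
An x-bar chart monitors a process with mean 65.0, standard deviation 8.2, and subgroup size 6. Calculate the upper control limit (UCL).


UCL = 65.0 + 3 * 8.2 / sqrt(6)

75.04


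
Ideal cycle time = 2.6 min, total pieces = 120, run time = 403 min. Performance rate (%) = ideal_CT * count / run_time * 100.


Formula: Performance = (Ideal CT * Total Count) / Run Time * 100
Ideal output time = 2.6 * 120 = 312.0 min
Performance = 312.0 / 403 * 100 = 77.4%

77.4%


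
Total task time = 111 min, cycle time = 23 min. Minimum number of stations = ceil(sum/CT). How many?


Formula: N_min = ceil(Sum of Task Times / Cycle Time)
N_min = ceil(111 min / 23 min) = ceil(4.8261)
N_min = 5 stations

5


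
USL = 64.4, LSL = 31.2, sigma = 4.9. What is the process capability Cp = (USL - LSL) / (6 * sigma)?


Cp = (64.4 - 31.2) / (6 * 4.9)

1.13


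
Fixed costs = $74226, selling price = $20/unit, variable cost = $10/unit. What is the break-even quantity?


Formula: BEQ = Fixed Costs / (Price - Variable Cost)
Contribution margin = $20 - $10 = $10/unit
BEQ = ceil($74226 / $10/unit) = ceil(7422.6) = 7423 units

7423 units


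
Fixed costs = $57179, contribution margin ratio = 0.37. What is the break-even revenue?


Formula: BER = Fixed Costs / Contribution Margin Ratio
BER = $57179 / 0.37
BER = $154537.84 (to the nearest cent)

$154537.84


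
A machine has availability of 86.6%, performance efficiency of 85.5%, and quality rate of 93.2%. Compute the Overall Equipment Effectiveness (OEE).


Formula: OEE = Availability * Performance * Quality / 10000
A * P = 86.6% * 85.5% / 100 = 74.04%
OEE = 74.04% * 93.2% / 100 = 69.0%

69.0%


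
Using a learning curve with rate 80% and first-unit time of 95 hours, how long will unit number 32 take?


Formula: T_n = T_1 * (learning_rate)^(log2(n)) where learning_rate = rate/100
Doublings = log2(32) = 5
T_n = 95 * 0.8^5
T_n = 95 * 0.3277 = 31.1 hours

31.1 hours


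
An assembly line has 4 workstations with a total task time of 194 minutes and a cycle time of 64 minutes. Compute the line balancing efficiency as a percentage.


Formula: Efficiency = Sum of Task Times / (N_stations * CT) * 100
Total station capacity = 4 stations * 64 min = 256 min
Efficiency = 194 / 256 * 100 = 75.8%

75.8%


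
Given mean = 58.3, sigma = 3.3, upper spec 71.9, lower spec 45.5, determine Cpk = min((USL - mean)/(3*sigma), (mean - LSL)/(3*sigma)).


Cpu = (71.9 - 58.3) / (3 * 3.3) = 1.37
Cpl = (58.3 - 45.5) / (3 * 3.3) = 1.29
Cpk = min(1.37, 1.29) = 1.29

1.29


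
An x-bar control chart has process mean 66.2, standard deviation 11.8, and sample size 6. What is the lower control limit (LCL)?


LCL = 66.2 - 3 * 11.8 / sqrt(6)

51.75


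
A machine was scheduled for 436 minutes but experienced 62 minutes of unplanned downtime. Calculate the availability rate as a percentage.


Formula: Availability = (Planned Time - Downtime) / Planned Time * 100
Uptime = 436 - 62 = 374 min
Availability = 374 / 436 * 100 = 85.8%

85.8%


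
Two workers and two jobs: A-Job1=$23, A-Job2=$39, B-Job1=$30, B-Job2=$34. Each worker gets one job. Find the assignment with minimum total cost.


Option 1: A->1 + B->2 = $23 + $34 = $57
Option 2: A->2 + B->1 = $39 + $30 = $69
Min cost = min($57, $69) = $57

$57


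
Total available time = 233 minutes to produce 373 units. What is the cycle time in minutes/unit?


Formula: CT = Available Time / Number of Units
CT = 233 min / 373 units
CT = 0.62 min/unit

0.62 min/unit


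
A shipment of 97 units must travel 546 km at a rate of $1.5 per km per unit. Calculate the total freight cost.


TC = dist * cost * units = 546 * 1.5 * 97 = $79443.00

$79443.00


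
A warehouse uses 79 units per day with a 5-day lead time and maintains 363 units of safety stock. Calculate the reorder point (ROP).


Formula: ROP = (Daily Demand * Lead Time) + Safety Stock
Demand during lead time = 79 * 5 = 395 units
ROP = 395 + 363 = 758 units

758 units


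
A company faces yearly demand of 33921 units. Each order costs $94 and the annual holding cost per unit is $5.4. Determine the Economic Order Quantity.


Formula: EOQ = sqrt(2 * D * S / H)
Numerator: 2 * 33921 * 94 = 6377148
2DS/H = 6377148 / 5.4 = 1180953.3
EOQ = sqrt(1180953.3) = 1086.7 units

1086.7 units


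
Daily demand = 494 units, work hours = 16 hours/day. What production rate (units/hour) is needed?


Formula: Production Rate = Daily Demand / Available Hours
Rate = 494 units/day / 16 hours/day
Rate = 30.9 units/hour

30.9 units/hour


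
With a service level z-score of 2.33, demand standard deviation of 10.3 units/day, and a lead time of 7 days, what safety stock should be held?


Formula: SS = z * sigma_d * sqrt(LT)
sqrt(LT) = sqrt(7) = 2.6458
SS = 2.33 * 10.3 * 2.6458
SS = 63.5 units

63.5 units


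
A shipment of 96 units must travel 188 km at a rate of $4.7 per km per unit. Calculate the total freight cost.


TC = dist * cost * units = 188 * 4.7 * 96 = $84825.60

$84825.60


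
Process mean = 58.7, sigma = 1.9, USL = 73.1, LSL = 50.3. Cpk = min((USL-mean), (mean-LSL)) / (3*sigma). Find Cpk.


Cpu = (73.1 - 58.7) / (3 * 1.9) = 2.53
Cpl = (58.7 - 50.3) / (3 * 1.9) = 1.47
Cpk = min(2.53, 1.47) = 1.47

1.47


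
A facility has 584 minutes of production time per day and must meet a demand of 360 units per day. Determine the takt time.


Formula: Takt Time = Available Production Time / Customer Demand
Takt = 584 min/day / 360 units/day
Takt = 1.62 min/unit

1.62 min/unit


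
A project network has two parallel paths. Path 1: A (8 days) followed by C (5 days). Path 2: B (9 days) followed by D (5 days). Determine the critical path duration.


Path 1 = 8 + 5 = 13 days
Path 2 = 9 + 5 = 14 days
Duration = max(13, 14) = 14 days

14 days


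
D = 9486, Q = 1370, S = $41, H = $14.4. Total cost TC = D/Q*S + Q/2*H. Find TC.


TC = 9486/1370 * 41 + 1370/2 * 14.4

$10147.89


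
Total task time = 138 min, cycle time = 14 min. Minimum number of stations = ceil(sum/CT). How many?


Formula: N_min = ceil(Sum of Task Times / Cycle Time)
N_min = ceil(138 min / 14 min) = ceil(9.8571)
N_min = 10 stations

10


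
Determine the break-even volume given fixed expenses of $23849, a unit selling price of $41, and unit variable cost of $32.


Formula: BEQ = Fixed Costs / (Price - Variable Cost)
Contribution margin = $41 - $32 = $9/unit
BEQ = ceil($23849 / $9/unit) = ceil(2649.89) = 2650 units

2650 units


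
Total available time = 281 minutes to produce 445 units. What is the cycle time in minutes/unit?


Formula: CT = Available Time / Number of Units
CT = 281 min / 445 units
CT = 0.63 min/unit

0.63 min/unit


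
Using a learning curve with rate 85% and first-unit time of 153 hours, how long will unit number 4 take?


Formula: T_n = T_1 * (learning_rate)^(log2(n)) where learning_rate = rate/100
Doublings = log2(4) = 2
T_n = 153 * 0.85^2
T_n = 153 * 0.7225 = 110.5 hours

110.5 hours


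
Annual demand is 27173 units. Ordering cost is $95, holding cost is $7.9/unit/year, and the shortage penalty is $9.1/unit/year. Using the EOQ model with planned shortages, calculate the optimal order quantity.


Formula: EOQ* = sqrt(2DS/H) * sqrt((H+P)/P)
Base EOQ = sqrt(2*27173*95/7.9) = 808.41 units
Correction = sqrt((7.9+9.1)/9.1) = 1.3668
EOQ* = 808.41 * 1.3668 = 1104.9 units

1104.9 units


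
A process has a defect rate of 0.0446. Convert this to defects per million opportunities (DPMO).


DPMO = defect_rate * 1000000 = 0.0446 * 1000000

44600


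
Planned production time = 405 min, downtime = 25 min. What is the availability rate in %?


Formula: Availability = (Planned Time - Downtime) / Planned Time * 100
Uptime = 405 - 25 = 380 min
Availability = 380 / 405 * 100 = 93.8%

93.8%


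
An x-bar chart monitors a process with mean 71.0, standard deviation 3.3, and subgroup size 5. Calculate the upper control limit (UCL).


UCL = 71.0 + 3 * 3.3 / sqrt(5)

75.43


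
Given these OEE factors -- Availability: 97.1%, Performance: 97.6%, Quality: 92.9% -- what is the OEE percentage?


Formula: OEE = Availability * Performance * Quality / 10000
A * P = 97.1% * 97.6% / 100 = 94.77%
OEE = 94.77% * 92.9% / 100 = 88.0%

88.0%


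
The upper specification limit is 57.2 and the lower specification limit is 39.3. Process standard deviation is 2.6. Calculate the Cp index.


Cp = (57.2 - 39.3) / (6 * 2.6)

1.15


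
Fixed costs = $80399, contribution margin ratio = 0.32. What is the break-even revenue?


Formula: BER = Fixed Costs / Contribution Margin Ratio
BER = $80399 / 0.32
BER = $251246.88 (to the nearest cent)

$251246.88


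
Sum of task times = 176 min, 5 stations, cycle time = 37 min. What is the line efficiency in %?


Formula: Efficiency = Sum of Task Times / (N_stations * CT) * 100
Total station capacity = 5 stations * 37 min = 185 min
Efficiency = 176 / 185 * 100 = 95.1%

95.1%


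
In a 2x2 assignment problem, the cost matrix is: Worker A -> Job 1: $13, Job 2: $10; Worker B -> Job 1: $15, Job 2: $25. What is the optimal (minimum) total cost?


Option 1: A->1 + B->2 = $13 + $25 = $38
Option 2: A->2 + B->1 = $10 + $15 = $25
Min cost = min($38, $25) = $25

$25


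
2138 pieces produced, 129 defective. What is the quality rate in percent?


Formula: Quality Rate = Good Pieces / Total Pieces * 100
Good pieces = 2138 - 129 = 2009
QR = 2009 / 2138 * 100 = 94.0%

94.0%


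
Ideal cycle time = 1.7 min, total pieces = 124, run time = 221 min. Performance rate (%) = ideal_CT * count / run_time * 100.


Formula: Performance = (Ideal CT * Total Count) / Run Time * 100
Ideal output time = 1.7 * 124 = 210.8 min
Performance = 210.8 / 221 * 100 = 95.4%

95.4%


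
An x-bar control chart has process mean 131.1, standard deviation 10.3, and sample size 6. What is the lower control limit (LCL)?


LCL = 131.1 - 3 * 10.3 / sqrt(6)

118.49


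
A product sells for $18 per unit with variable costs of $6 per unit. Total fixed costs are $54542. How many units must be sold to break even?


Formula: BEQ = Fixed Costs / (Price - Variable Cost)
Contribution margin = $18 - $6 = $12/unit
BEQ = ceil($54542 / $12/unit) = ceil(4545.17) = 4546 units

4546 units


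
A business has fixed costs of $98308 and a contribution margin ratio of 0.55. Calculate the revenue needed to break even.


Formula: BER = Fixed Costs / Contribution Margin Ratio
BER = $98308 / 0.55
BER = $178741.82 (to the nearest cent)

$178741.82


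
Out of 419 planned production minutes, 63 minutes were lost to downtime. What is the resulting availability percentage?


Formula: Availability = (Planned Time - Downtime) / Planned Time * 100
Uptime = 419 - 63 = 356 min
Availability = 356 / 419 * 100 = 85.0%

85.0%


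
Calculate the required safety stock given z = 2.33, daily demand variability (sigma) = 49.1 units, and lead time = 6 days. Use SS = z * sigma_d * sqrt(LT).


Formula: SS = z * sigma_d * sqrt(LT)
sqrt(LT) = sqrt(6) = 2.4495
SS = 2.33 * 49.1 * 2.4495
SS = 280.2 units

280.2 units


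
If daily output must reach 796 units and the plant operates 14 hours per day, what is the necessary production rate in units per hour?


Formula: Production Rate = Daily Demand / Available Hours
Rate = 796 units/day / 14 hours/day
Rate = 56.9 units/hour

56.9 units/hour


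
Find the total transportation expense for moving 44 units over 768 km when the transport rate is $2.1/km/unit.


TC = dist * cost * units = 768 * 2.1 * 44 = $70963.20

$70963.20


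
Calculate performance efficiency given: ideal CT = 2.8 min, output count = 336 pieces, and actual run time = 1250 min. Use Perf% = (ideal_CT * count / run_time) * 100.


Formula: Performance = (Ideal CT * Total Count) / Run Time * 100
Ideal output time = 2.8 * 336 = 940.8 min
Performance = 940.8 / 1250 * 100 = 75.3%

75.3%


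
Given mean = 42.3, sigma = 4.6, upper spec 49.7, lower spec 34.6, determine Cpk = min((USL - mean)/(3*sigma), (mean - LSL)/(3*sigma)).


Cpu = (49.7 - 42.3) / (3 * 4.6) = 0.54
Cpl = (42.3 - 34.6) / (3 * 4.6) = 0.56
Cpk = min(0.54, 0.56) = 0.54

0.54


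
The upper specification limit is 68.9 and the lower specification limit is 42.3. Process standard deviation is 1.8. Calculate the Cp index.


Cp = (68.9 - 42.3) / (6 * 1.8)

2.46


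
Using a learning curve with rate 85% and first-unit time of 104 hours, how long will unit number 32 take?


Formula: T_n = T_1 * (learning_rate)^(log2(n)) where learning_rate = rate/100
Doublings = log2(32) = 5
T_n = 104 * 0.85^5
T_n = 104 * 0.4437 = 46.1 hours

46.1 hours


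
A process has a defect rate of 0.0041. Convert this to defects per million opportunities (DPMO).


DPMO = defect_rate * 1000000 = 0.0041 * 1000000

4100


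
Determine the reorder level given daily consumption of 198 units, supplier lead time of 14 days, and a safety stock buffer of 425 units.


Formula: ROP = (Daily Demand * Lead Time) + Safety Stock
Demand during lead time = 198 * 14 = 2772 units
ROP = 2772 + 425 = 3197 units

3197 units


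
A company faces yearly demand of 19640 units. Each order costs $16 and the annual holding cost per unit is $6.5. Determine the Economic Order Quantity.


Formula: EOQ = sqrt(2 * D * S / H)
Numerator: 2 * 19640 * 16 = 628480
2DS/H = 628480 / 6.5 = 96689.2
EOQ = sqrt(96689.2) = 310.9 units

310.9 units


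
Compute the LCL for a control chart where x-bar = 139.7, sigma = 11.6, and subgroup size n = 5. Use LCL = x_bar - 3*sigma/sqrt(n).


LCL = 139.7 - 3 * 11.6 / sqrt(5)

124.14


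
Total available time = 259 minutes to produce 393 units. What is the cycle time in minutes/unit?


Formula: CT = Available Time / Number of Units
CT = 259 min / 393 units
CT = 0.66 min/unit

0.66 min/unit


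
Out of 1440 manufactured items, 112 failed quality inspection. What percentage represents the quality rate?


Formula: Quality Rate = Good Pieces / Total Pieces * 100
Good pieces = 1440 - 112 = 1328
QR = 1328 / 1440 * 100 = 92.2%

92.2%


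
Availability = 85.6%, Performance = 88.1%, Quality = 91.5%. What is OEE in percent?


Formula: OEE = Availability * Performance * Quality / 10000
A * P = 85.6% * 88.1% / 100 = 75.41%
OEE = 75.41% * 91.5% / 100 = 69.0%

69.0%


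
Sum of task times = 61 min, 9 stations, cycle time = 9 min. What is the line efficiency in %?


Formula: Efficiency = Sum of Task Times / (N_stations * CT) * 100
Total station capacity = 9 stations * 9 min = 81 min
Efficiency = 61 / 81 * 100 = 75.3%

75.3%


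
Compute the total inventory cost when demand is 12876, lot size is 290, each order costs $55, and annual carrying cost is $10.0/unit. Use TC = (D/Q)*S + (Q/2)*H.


TC = 12876/290 * 55 + 290/2 * 10.0

$3892.00


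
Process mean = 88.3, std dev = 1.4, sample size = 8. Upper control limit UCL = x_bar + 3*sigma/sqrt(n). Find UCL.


UCL = 88.3 + 3 * 1.4 / sqrt(8)

89.78


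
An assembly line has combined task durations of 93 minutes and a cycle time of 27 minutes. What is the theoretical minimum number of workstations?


Formula: N_min = ceil(Sum of Task Times / Cycle Time)
N_min = ceil(93 min / 27 min) = ceil(3.4444)
N_min = 4 stations

4


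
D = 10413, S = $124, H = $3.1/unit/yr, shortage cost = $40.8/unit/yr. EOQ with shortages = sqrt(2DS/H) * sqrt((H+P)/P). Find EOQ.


Formula: EOQ* = sqrt(2DS/H) * sqrt((H+P)/P)
Base EOQ = sqrt(2*10413*124/3.1) = 912.71 units
Correction = sqrt((3.1+40.8)/40.8) = 1.03729
EOQ* = 912.71 * 1.03729 = 946.7 units

946.7 units


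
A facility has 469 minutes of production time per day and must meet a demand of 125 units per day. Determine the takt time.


Formula: Takt Time = Available Production Time / Customer Demand
Takt = 469 min/day / 125 units/day
Takt = 3.75 min/unit

3.75 min/unit


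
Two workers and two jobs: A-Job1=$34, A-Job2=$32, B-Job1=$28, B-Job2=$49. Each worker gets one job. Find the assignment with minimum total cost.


Option 1: A->1 + B->2 = $34 + $49 = $83
Option 2: A->2 + B->1 = $32 + $28 = $60
Min cost = min($83, $60) = $60

$60


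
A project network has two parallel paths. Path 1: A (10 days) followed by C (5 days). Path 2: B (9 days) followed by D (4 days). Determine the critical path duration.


Path 1 = 10 + 5 = 15 days
Path 2 = 9 + 4 = 13 days
Duration = max(15, 13) = 15 days

15 days


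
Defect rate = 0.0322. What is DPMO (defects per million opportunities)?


DPMO = defect_rate * 1000000 = 0.0322 * 1000000

32200


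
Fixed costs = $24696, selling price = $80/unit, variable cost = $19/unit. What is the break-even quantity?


Formula: BEQ = Fixed Costs / (Price - Variable Cost)
Contribution margin = $80 - $19 = $61/unit
BEQ = ceil($24696 / $61/unit) = ceil(404.85) = 405 units

405 units


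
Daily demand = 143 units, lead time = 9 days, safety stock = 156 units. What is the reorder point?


Formula: ROP = (Daily Demand * Lead Time) + Safety Stock
Demand during lead time = 143 * 9 = 1287 units
ROP = 1287 + 156 = 1443 units

1443 units


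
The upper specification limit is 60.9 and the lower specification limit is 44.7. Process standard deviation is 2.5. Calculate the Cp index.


Cp = (60.9 - 44.7) / (6 * 2.5)

1.08


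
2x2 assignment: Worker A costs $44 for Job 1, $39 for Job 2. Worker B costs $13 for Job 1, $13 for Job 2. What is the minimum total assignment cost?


Option 1: A->1 + B->2 = $44 + $13 = $57
Option 2: A->2 + B->1 = $39 + $13 = $52
Min cost = min($57, $52) = $52

$52


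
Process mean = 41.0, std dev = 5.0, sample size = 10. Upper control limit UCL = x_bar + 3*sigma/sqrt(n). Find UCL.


UCL = 41.0 + 3 * 5.0 / sqrt(10)

45.74


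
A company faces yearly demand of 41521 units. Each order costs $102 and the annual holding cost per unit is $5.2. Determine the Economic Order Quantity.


Formula: EOQ = sqrt(2 * D * S / H)
Numerator: 2 * 41521 * 102 = 8470284
2DS/H = 8470284 / 5.2 = 1628900.8
EOQ = sqrt(1628900.8) = 1276.3 units

1276.3 units


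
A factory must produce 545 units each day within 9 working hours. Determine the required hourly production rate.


Formula: Production Rate = Daily Demand / Available Hours
Rate = 545 units/day / 9 hours/day
Rate = 60.6 units/hour

60.6 units/hour


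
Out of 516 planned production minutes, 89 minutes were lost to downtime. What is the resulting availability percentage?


Formula: Availability = (Planned Time - Downtime) / Planned Time * 100
Uptime = 516 - 89 = 427 min
Availability = 427 / 516 * 100 = 82.8%

82.8%


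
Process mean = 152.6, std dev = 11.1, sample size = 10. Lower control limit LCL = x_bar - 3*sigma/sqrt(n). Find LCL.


LCL = 152.6 - 3 * 11.1 / sqrt(10)

142.07


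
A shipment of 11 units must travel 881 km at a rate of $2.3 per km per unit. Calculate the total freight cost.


TC = dist * cost * units = 881 * 2.3 * 11 = $22289.30

$22289.30


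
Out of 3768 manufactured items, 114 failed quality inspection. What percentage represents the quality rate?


Formula: Quality Rate = Good Pieces / Total Pieces * 100
Good pieces = 3768 - 114 = 3654
QR = 3654 / 3768 * 100 = 97.0%

97.0%


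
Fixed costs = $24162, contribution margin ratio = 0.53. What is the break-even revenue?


Formula: BER = Fixed Costs / Contribution Margin Ratio
BER = $24162 / 0.53
BER = $45588.68 (to the nearest cent)

$45588.68


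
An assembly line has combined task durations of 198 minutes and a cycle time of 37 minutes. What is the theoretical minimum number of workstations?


Formula: N_min = ceil(Sum of Task Times / Cycle Time)
N_min = ceil(198 min / 37 min) = ceil(5.3514)
N_min = 6 stations

6


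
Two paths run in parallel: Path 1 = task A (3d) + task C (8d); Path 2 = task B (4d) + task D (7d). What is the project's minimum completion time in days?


Path 1 = 3 + 8 = 11 days
Path 2 = 4 + 7 = 11 days
Duration = max(11, 11) = 11 days

11 days


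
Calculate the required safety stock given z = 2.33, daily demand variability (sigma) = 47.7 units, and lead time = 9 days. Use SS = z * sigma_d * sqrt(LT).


Formula: SS = z * sigma_d * sqrt(LT)
sqrt(LT) = sqrt(9) = 3.0
SS = 2.33 * 47.7 * 3.0
SS = 333.4 units

333.4 units


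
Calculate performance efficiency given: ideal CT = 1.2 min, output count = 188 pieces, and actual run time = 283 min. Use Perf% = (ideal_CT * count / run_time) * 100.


Formula: Performance = (Ideal CT * Total Count) / Run Time * 100
Ideal output time = 1.2 * 188 = 225.6 min
Performance = 225.6 / 283 * 100 = 79.7%

79.7%


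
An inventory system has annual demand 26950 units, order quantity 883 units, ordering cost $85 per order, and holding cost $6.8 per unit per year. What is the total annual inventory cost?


TC = 26950/883 * 85 + 883/2 * 6.8

$5596.48


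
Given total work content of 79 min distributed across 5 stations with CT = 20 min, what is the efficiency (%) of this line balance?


Formula: Efficiency = Sum of Task Times / (N_stations * CT) * 100
Total station capacity = 5 stations * 20 min = 100 min
Efficiency = 79 / 100 * 100 = 79.0%

79.0%


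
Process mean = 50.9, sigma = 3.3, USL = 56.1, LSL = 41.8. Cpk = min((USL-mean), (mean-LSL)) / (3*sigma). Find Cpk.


Cpu = (56.1 - 50.9) / (3 * 3.3) = 0.53
Cpl = (50.9 - 41.8) / (3 * 3.3) = 0.92
Cpk = min(0.53, 0.92) = 0.53

0.53


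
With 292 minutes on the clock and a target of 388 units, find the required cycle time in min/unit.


Formula: CT = Available Time / Number of Units
CT = 292 min / 388 units
CT = 0.75 min/unit

0.75 min/unit


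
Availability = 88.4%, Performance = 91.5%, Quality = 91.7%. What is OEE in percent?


Formula: OEE = Availability * Performance * Quality / 10000
A * P = 88.4% * 91.5% / 100 = 80.89%
OEE = 80.89% * 91.7% / 100 = 74.2%

74.2%


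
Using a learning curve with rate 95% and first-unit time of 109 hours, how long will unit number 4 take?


Formula: T_n = T_1 * (learning_rate)^(log2(n)) where learning_rate = rate/100
Doublings = log2(4) = 2
T_n = 109 * 0.95^2
T_n = 109 * 0.9025 = 98.4 hours

98.4 hours


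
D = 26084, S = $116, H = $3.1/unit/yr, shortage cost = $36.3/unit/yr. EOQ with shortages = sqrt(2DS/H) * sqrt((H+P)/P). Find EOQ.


Formula: EOQ* = sqrt(2DS/H) * sqrt((H+P)/P)
Base EOQ = sqrt(2*26084*116/3.1) = 1397.17 units
Correction = sqrt((3.1+36.3)/36.3) = 1.04183
EOQ* = 1397.17 * 1.04183 = 1455.6 units

1455.6 units


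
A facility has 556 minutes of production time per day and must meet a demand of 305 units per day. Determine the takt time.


Formula: Takt Time = Available Production Time / Customer Demand
Takt = 556 min/day / 305 units/day
Takt = 1.82 min/unit

1.82 min/unit


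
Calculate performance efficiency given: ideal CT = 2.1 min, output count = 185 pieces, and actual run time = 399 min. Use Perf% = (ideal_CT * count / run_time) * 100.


Formula: Performance = (Ideal CT * Total Count) / Run Time * 100
Ideal output time = 2.1 * 185 = 388.5 min
Performance = 388.5 / 399 * 100 = 97.4%

97.4%


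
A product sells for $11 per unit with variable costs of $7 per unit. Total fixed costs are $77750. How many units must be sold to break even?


Formula: BEQ = Fixed Costs / (Price - Variable Cost)
Contribution margin = $11 - $7 = $4/unit
BEQ = ceil($77750 / $4/unit) = ceil(19437.5) = 19438 units

19438 units


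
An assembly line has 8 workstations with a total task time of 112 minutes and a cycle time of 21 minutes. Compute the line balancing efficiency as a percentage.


Formula: Efficiency = Sum of Task Times / (N_stations * CT) * 100
Total station capacity = 8 stations * 21 min = 168 min
Efficiency = 112 / 168 * 100 = 66.7%

66.7%


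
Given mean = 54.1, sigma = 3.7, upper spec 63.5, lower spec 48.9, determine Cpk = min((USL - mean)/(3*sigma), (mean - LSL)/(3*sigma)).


Cpu = (63.5 - 54.1) / (3 * 3.7) = 0.85
Cpl = (54.1 - 48.9) / (3 * 3.7) = 0.47
Cpk = min(0.85, 0.47) = 0.47

0.47


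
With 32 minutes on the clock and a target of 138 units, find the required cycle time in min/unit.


Formula: CT = Available Time / Number of Units
CT = 32 min / 138 units
CT = 0.23 min/unit

0.23 min/unit


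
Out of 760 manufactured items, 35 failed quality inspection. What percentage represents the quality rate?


Formula: Quality Rate = Good Pieces / Total Pieces * 100
Good pieces = 760 - 35 = 725
QR = 725 / 760 * 100 = 95.4%

95.4%


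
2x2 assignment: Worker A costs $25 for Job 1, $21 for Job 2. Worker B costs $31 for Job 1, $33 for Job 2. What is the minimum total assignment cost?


Option 1: A->1 + B->2 = $25 + $33 = $58
Option 2: A->2 + B->1 = $21 + $31 = $52
Min cost = min($58, $52) = $52

$52


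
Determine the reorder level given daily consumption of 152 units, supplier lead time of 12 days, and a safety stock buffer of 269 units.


Formula: ROP = (Daily Demand * Lead Time) + Safety Stock
Demand during lead time = 152 * 12 = 1824 units
ROP = 1824 + 269 = 2093 units

2093 units


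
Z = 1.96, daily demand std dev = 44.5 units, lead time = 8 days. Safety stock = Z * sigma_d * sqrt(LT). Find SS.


Formula: SS = z * sigma_d * sqrt(LT)
sqrt(LT) = sqrt(8) = 2.8284
SS = 1.96 * 44.5 * 2.8284
SS = 246.7 units

246.7 units


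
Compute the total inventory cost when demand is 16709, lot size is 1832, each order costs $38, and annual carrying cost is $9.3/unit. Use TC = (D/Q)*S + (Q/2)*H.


TC = 16709/1832 * 38 + 1832/2 * 9.3

$8865.38


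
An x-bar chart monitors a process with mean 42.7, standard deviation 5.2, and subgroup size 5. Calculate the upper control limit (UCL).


UCL = 42.7 + 3 * 5.2 / sqrt(5)

49.68


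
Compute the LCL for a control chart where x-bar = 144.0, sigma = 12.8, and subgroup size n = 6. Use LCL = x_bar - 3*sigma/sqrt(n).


LCL = 144.0 - 3 * 12.8 / sqrt(6)

128.32


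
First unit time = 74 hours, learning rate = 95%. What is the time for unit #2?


Formula: T_n = T_1 * (learning_rate)^(log2(n)) where learning_rate = rate/100
Doublings = log2(2) = 1
T_n = 74 * 0.95^1
T_n = 74 * 0.95 = 70.3 hours

70.3 hours


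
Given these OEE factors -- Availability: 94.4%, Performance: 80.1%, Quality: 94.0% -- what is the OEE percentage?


Formula: OEE = Availability * Performance * Quality / 10000
A * P = 94.4% * 80.1% / 100 = 75.61%
OEE = 75.61% * 94.0% / 100 = 71.1%

71.1%


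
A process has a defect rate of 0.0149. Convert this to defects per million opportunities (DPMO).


DPMO = defect_rate * 1000000 = 0.0149 * 1000000

14900


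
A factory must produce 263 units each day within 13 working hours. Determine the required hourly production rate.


Formula: Production Rate = Daily Demand / Available Hours
Rate = 263 units/day / 13 hours/day
Rate = 20.2 units/hour

20.2 units/hour


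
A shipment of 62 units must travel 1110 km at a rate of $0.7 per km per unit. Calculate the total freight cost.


TC = dist * cost * units = 1110 * 0.7 * 62 = $48174.00

$48174.00


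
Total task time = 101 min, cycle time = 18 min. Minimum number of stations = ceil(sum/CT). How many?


Formula: N_min = ceil(Sum of Task Times / Cycle Time)
N_min = ceil(101 min / 18 min) = ceil(5.6111)
N_min = 6 stations

6


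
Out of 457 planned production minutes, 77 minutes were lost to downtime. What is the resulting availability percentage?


Formula: Availability = (Planned Time - Downtime) / Planned Time * 100
Uptime = 457 - 77 = 380 min
Availability = 380 / 457 * 100 = 83.2%

83.2%


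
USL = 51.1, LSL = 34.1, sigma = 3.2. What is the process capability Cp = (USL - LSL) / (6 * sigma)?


Cp = (51.1 - 34.1) / (6 * 3.2)

0.89


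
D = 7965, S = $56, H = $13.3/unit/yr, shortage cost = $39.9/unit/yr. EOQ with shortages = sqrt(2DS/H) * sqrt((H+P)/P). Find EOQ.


Formula: EOQ* = sqrt(2DS/H) * sqrt((H+P)/P)
Base EOQ = sqrt(2*7965*56/13.3) = 258.99 units
Correction = sqrt((13.3+39.9)/39.9) = 1.1547
EOQ* = 258.99 * 1.1547 = 299.1 units

299.1 units


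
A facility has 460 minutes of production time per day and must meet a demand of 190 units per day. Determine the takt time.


Formula: Takt Time = Available Production Time / Customer Demand
Takt = 460 min/day / 190 units/day
Takt = 2.42 min/unit

2.42 min/unit


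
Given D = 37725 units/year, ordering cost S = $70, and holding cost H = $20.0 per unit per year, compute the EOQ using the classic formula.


Formula: EOQ = sqrt(2 * D * S / H)
Numerator: 2 * 37725 * 70 = 5281500
2DS/H = 5281500 / 20.0 = 264075.0
EOQ = sqrt(264075.0) = 513.9 units

513.9 units


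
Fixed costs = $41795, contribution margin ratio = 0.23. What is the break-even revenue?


Formula: BER = Fixed Costs / Contribution Margin Ratio
BER = $41795 / 0.23
BER = $181717.39 (to the nearest cent)

$181717.39


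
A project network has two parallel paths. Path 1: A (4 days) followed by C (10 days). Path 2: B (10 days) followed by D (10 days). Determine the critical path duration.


Path 1 = 4 + 10 = 14 days
Path 2 = 10 + 10 = 20 days
Duration = max(14, 20) = 20 days

20 days


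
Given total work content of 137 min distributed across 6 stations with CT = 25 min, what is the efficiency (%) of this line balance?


Formula: Efficiency = Sum of Task Times / (N_stations * CT) * 100
Total station capacity = 6 stations * 25 min = 150 min
Efficiency = 137 / 150 * 100 = 91.3%

91.3%


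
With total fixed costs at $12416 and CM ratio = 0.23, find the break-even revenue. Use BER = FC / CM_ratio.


Formula: BER = Fixed Costs / Contribution Margin Ratio
BER = $12416 / 0.23
BER = $53982.61 (to the nearest cent)

$53982.61


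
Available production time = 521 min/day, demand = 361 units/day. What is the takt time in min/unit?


Formula: Takt Time = Available Production Time / Customer Demand
Takt = 521 min/day / 361 units/day
Takt = 1.44 min/unit

1.44 min/unit


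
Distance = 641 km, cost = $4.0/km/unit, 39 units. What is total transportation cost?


TC = dist * cost * units = 641 * 4.0 * 39 = $99996.00

$99996.00


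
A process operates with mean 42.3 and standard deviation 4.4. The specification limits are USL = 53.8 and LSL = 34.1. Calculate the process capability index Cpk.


Cpu = (53.8 - 42.3) / (3 * 4.4) = 0.87
Cpl = (42.3 - 34.1) / (3 * 4.4) = 0.62
Cpk = min(0.87, 0.62) = 0.62

0.62


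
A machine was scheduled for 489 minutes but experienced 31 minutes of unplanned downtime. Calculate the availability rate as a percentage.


Formula: Availability = (Planned Time - Downtime) / Planned Time * 100
Uptime = 489 - 31 = 458 min
Availability = 458 / 489 * 100 = 93.7%

93.7%


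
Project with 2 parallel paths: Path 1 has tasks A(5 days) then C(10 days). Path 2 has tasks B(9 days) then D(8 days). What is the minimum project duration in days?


Path 1 = 5 + 10 = 15 days
Path 2 = 9 + 8 = 17 days
Duration = max(15, 17) = 17 days

17 days


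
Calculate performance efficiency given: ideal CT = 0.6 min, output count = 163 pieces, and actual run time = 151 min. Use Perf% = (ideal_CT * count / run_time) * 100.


Formula: Performance = (Ideal CT * Total Count) / Run Time * 100
Ideal output time = 0.6 * 163 = 97.8 min
Performance = 97.8 / 151 * 100 = 64.8%

64.8%


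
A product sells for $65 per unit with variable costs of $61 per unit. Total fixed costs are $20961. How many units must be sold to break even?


Formula: BEQ = Fixed Costs / (Price - Variable Cost)
Contribution margin = $65 - $61 = $4/unit
BEQ = ceil($20961 / $4/unit) = ceil(5240.25) = 5241 units

5241 units


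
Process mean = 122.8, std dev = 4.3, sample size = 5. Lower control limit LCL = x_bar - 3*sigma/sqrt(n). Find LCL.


LCL = 122.8 - 3 * 4.3 / sqrt(5)

117.03


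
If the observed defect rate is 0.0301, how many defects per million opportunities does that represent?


DPMO = defect_rate * 1000000 = 0.0301 * 1000000

30100


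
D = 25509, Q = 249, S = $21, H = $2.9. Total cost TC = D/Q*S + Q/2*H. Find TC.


TC = 25509/249 * 21 + 249/2 * 2.9

$2512.41


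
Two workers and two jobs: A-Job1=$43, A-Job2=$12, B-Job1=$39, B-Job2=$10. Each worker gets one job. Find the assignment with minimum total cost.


Option 1: A->1 + B->2 = $43 + $10 = $53
Option 2: A->2 + B->1 = $12 + $39 = $51
Min cost = min($53, $51) = $51

$51


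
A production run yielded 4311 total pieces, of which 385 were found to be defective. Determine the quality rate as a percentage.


Formula: Quality Rate = Good Pieces / Total Pieces * 100
Good pieces = 4311 - 385 = 3926
QR = 3926 / 4311 * 100 = 91.1%

91.1%


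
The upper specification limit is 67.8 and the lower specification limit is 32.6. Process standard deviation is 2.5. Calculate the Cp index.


Cp = (67.8 - 32.6) / (6 * 2.5)

2.35


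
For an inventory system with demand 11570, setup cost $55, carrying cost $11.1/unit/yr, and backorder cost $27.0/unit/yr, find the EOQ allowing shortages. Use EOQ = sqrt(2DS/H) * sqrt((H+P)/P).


Formula: EOQ* = sqrt(2DS/H) * sqrt((H+P)/P)
Base EOQ = sqrt(2*11570*55/11.1) = 338.61 units
Correction = sqrt((11.1+27.0)/27.0) = 1.1879
EOQ* = 338.61 * 1.1879 = 402.2 units

402.2 units


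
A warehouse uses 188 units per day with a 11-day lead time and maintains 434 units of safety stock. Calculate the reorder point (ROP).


Formula: ROP = (Daily Demand * Lead Time) + Safety Stock
Demand during lead time = 188 * 11 = 2068 units
ROP = 2068 + 434 = 2502 units

2502 units


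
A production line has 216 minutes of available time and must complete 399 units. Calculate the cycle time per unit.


Formula: CT = Available Time / Number of Units
CT = 216 min / 399 units
CT = 0.54 min/unit

0.54 min/unit


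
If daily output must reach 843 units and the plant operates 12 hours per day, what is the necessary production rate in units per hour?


Formula: Production Rate = Daily Demand / Available Hours
Rate = 843 units/day / 12 hours/day
Rate = 70.3 units/hour

70.3 units/hour


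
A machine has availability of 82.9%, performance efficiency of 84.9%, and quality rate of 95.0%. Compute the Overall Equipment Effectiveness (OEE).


Formula: OEE = Availability * Performance * Quality / 10000
A * P = 82.9% * 84.9% / 100 = 70.38%
OEE = 70.38% * 95.0% / 100 = 66.9%

66.9%


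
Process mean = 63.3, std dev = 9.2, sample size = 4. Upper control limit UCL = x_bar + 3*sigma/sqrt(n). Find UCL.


UCL = 63.3 + 3 * 9.2 / sqrt(4)

77.1


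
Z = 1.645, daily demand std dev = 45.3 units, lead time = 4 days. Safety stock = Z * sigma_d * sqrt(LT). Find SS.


Formula: SS = z * sigma_d * sqrt(LT)
sqrt(LT) = sqrt(4) = 2.0
SS = 1.645 * 45.3 * 2.0
SS = 149.0 units

149.0 units


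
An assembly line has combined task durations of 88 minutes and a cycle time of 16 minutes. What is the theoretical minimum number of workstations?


Formula: N_min = ceil(Sum of Task Times / Cycle Time)
N_min = ceil(88 min / 16 min) = ceil(5.5)
N_min = 6 stations

6


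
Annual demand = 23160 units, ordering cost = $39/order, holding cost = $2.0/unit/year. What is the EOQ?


Formula: EOQ = sqrt(2 * D * S / H)
Numerator: 2 * 23160 * 39 = 1806480
2DS/H = 1806480 / 2.0 = 903240.0
EOQ = sqrt(903240.0) = 950.4 units

950.4 units


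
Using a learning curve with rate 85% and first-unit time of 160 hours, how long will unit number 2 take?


Formula: T_n = T_1 * (learning_rate)^(log2(n)) where learning_rate = rate/100
Doublings = log2(2) = 1
T_n = 160 * 0.85^1
T_n = 160 * 0.85 = 136.0 hours

136.0 hours
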